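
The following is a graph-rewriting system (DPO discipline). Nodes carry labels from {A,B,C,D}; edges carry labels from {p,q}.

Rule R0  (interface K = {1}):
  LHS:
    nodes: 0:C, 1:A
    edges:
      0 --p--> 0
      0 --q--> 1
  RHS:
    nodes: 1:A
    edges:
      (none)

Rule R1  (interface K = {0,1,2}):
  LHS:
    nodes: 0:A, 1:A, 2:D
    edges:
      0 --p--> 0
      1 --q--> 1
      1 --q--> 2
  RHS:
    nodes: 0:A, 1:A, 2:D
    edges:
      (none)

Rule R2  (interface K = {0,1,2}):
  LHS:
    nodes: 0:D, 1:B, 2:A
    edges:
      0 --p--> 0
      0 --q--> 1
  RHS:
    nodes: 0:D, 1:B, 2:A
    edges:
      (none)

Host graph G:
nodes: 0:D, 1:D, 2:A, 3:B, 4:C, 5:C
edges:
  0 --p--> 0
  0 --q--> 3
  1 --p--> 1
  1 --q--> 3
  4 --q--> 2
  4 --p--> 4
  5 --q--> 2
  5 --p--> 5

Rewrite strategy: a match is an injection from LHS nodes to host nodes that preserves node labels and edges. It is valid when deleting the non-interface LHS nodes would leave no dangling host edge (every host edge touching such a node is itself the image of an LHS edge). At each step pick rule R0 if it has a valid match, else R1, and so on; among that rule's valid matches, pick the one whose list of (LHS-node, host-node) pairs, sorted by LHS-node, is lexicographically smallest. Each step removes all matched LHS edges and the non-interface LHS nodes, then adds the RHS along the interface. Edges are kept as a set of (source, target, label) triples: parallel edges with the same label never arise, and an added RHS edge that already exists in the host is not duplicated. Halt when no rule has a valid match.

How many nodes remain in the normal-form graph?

start.  V:6 E:8  edges: 0-p->0 0-q->3 1-p->1 1-q->3 4-q->2 4-p->4 5-q->2 5-p->5
1. fire R0 via {0↦4, 1↦2}  →  V:5 E:6  edges: 0-p->0 0-q->3 1-p->1 1-q->3 5-q->2 5-p->5
2. fire R0 via {0↦5, 1↦2}  →  V:4 E:4  edges: 0-p->0 0-q->3 1-p->1 1-q->3
3. fire R2 via {0↦0, 1↦3, 2↦2}  →  V:4 E:2  edges: 1-p->1 1-q->3
4. fire R2 via {0↦1, 1↦3, 2↦2}  →  V:4 E:0  edges: ∅
normal form: no rule applies after step 4
NF nodes: {0:D, 1:D, 2:A, 3:B}

Answer: 4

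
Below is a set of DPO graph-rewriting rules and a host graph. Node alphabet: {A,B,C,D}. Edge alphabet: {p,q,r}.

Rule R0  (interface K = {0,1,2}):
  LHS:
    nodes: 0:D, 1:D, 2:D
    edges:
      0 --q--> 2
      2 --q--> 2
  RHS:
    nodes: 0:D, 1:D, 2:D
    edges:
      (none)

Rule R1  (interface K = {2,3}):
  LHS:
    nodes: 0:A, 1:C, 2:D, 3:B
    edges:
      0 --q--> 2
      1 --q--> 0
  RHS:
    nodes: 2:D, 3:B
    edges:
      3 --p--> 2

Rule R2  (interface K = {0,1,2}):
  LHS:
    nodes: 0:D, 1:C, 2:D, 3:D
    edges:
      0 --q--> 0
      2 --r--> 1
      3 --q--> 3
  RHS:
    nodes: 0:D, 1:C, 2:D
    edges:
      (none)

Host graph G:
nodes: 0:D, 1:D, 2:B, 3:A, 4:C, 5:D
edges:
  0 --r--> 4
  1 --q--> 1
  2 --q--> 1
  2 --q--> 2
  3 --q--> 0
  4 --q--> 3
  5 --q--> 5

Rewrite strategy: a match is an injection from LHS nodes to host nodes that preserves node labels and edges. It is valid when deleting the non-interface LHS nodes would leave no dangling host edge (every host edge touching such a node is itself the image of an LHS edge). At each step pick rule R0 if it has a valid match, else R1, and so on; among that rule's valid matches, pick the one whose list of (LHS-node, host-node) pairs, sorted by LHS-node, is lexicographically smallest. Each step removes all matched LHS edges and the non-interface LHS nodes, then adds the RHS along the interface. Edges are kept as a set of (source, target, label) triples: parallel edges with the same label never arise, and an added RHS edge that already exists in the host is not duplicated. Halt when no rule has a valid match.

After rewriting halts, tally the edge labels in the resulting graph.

Answer: p:1 q:2

Rewrite trace:
initial: |V|=6 |E|=7  E = 0-r->4 1-q->1 2-q->1 2-q->2 3-q->0 4-q->3 5-q->5
step 1: apply R2 at {0↦1, 1↦4, 2↦0, 3↦5}  → |V|=5 |E|=4  E = 2-q->1 2-q->2 3-q->0 4-q->3
step 2: apply R1 at {0↦3, 1↦4, 2↦0, 3↦2}  → |V|=3 |E|=3  E = 2-p->0 2-q->1 2-q->2
final graph: no rule applies after step 2
NF edges: [(2, 0, 'p'), (2, 1, 'q'), (2, 2, 'q')]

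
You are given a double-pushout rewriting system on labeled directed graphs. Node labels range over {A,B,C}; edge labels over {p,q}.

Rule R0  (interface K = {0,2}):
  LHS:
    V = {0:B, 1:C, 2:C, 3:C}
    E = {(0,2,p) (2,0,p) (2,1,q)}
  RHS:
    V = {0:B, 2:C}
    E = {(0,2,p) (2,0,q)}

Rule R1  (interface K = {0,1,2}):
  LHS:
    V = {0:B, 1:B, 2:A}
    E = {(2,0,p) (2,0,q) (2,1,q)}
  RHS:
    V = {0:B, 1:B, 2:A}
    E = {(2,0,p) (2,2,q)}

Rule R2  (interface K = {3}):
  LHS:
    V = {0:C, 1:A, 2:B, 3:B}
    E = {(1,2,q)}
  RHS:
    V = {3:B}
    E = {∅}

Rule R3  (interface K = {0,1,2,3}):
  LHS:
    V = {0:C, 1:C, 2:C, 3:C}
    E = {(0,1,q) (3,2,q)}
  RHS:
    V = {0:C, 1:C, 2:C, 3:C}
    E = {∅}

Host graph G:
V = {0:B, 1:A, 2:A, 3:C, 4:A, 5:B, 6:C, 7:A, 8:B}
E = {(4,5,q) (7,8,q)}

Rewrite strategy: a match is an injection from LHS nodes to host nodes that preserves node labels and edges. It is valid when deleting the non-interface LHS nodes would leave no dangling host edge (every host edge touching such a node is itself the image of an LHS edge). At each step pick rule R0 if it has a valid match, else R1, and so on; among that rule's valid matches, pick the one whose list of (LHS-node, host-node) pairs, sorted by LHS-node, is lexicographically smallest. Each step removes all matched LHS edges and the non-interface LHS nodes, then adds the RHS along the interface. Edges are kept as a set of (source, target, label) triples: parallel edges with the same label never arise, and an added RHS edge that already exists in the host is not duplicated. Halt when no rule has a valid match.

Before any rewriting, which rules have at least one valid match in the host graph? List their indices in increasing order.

R0: no valid match — LHS pattern not found
R1: no valid match — LHS pattern not found
R2: 8 valid matches — {0↦3, 1↦4, 2↦5, 3↦0}, {0↦3, 1↦4, 2↦5, 3↦8}, {0↦3, 1↦7, 2↦8, 3↦0} (+5 more)
R3: no valid match — LHS pattern not found

Answer: [R2]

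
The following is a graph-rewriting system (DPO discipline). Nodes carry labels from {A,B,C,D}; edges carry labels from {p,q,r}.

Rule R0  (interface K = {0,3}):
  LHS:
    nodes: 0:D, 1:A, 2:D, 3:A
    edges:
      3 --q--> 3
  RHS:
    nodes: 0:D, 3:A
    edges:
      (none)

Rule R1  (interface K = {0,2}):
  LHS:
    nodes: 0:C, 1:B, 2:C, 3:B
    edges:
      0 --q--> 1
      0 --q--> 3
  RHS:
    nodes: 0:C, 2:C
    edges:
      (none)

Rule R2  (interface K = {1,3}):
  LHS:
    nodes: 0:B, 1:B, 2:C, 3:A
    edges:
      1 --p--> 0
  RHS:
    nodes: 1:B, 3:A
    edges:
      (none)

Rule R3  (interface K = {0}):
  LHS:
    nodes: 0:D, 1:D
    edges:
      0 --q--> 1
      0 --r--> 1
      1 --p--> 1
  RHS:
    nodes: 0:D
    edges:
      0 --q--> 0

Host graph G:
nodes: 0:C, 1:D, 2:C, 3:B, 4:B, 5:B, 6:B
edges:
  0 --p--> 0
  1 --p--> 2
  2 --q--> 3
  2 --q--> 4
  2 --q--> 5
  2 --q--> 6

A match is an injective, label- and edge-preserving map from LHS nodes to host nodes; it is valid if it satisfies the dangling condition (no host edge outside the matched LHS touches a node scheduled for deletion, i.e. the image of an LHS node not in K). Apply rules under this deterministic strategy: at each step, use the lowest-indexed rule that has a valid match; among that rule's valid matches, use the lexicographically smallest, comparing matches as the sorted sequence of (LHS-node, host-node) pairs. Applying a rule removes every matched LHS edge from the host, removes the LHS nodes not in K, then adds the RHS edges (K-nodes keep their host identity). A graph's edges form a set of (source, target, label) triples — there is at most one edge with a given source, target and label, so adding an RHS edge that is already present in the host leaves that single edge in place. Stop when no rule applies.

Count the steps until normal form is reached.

Answer: 2

Steps:
start.  V:7 E:6  edges: 0-p->0 1-p->2 2-q->3 2-q->4 2-q->5 2-q->6
1. fire R1 via {0↦2, 1↦3, 2↦0, 3↦4}  →  V:5 E:4  edges: 0-p->0 1-p->2 2-q->5 2-q->6
2. fire R1 via {0↦2, 1↦5, 2↦0, 3↦6}  →  V:3 E:2  edges: 0-p->0 1-p->2
halt: no rule applies after step 2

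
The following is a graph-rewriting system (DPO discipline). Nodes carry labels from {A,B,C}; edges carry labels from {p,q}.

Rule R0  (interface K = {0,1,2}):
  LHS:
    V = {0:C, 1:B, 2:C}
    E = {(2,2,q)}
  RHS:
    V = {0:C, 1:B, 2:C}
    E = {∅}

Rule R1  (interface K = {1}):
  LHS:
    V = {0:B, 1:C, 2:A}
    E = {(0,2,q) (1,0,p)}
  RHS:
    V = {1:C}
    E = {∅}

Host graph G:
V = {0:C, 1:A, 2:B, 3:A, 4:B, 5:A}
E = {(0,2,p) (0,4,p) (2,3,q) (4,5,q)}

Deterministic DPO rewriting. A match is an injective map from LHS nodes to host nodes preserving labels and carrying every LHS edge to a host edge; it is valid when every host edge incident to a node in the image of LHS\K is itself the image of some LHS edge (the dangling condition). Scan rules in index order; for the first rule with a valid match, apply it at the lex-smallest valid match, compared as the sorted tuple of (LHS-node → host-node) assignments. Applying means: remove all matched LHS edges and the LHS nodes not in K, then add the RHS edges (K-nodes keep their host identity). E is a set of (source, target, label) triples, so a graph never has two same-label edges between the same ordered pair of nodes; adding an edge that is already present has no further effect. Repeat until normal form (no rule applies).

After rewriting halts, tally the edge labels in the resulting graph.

Answer: (no edges)

Steps:
start.  V:6 E:4  edges: 0-p->2 0-p->4 2-q->3 4-q->5
1. fire R1 via {0↦2, 1↦0, 2↦3}  →  V:4 E:2  edges: 0-p->4 4-q->5
2. fire R1 via {0↦4, 1↦0, 2↦5}  →  V:2 E:0  edges: ∅
normal form: no rule applies after step 2
NF edges: []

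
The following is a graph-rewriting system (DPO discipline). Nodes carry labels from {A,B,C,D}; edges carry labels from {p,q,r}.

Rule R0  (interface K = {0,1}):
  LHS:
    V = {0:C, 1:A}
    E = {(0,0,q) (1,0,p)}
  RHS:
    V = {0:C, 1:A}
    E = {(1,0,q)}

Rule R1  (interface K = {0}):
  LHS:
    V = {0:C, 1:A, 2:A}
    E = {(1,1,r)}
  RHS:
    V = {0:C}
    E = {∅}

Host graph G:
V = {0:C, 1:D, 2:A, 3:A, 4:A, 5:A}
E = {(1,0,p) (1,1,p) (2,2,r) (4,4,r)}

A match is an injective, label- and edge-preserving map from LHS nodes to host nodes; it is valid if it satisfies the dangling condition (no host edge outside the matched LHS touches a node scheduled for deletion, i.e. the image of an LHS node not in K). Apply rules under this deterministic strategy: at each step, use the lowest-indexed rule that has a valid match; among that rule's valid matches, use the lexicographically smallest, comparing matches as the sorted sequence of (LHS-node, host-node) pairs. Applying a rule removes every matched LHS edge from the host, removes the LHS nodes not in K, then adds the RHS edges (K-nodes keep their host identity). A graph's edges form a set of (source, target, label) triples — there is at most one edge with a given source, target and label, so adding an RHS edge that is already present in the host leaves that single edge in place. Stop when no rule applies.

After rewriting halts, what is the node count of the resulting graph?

Answer: 2

Rewrite trace:
[0] host  ⇒  6 nodes, 4 edges  {1-p->0 1-p->1 2-r->2 4-r->4}
[1] R1 @ {0↦0, 1↦2, 2↦3}  ⇒  4 nodes, 3 edges  {1-p->0 1-p->1 4-r->4}
[2] R1 @ {0↦0, 1↦4, 2↦5}  ⇒  2 nodes, 2 edges  {1-p->0 1-p->1}
final graph: no rule applies after step 2
NF nodes: {0:C, 1:D}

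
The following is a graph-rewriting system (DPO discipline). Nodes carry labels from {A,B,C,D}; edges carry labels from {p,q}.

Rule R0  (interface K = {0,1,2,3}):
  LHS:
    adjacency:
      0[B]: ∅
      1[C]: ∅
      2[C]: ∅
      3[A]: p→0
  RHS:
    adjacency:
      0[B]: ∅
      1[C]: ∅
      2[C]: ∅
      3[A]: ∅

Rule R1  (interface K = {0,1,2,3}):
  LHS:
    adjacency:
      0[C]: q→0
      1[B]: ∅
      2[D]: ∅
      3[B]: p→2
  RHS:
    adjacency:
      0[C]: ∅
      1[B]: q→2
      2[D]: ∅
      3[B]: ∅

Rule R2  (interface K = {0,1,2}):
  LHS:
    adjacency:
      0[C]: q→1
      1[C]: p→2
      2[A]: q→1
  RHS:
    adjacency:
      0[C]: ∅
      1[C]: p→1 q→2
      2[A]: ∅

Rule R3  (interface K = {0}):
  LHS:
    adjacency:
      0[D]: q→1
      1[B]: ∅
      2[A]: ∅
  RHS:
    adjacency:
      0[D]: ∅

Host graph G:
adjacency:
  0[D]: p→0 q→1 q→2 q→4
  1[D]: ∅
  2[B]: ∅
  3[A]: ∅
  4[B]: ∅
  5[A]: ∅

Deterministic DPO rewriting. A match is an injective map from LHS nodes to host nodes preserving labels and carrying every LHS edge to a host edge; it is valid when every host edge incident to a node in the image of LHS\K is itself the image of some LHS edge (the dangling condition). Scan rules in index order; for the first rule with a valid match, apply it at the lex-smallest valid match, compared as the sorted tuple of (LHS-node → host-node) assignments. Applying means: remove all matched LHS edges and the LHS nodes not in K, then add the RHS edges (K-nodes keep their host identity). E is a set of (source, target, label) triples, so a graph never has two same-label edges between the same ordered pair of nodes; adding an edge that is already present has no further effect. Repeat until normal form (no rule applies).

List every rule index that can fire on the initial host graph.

Answer: [R3]

Derivation:
R0: no valid match — LHS pattern not found
R1: no valid match — LHS pattern not found
R2: no valid match — LHS pattern not found
R3: 4 valid matches — {0↦0, 1↦2, 2↦3}, {0↦0, 1↦2, 2↦5}, {0↦0, 1↦4, 2↦3} (+1 more)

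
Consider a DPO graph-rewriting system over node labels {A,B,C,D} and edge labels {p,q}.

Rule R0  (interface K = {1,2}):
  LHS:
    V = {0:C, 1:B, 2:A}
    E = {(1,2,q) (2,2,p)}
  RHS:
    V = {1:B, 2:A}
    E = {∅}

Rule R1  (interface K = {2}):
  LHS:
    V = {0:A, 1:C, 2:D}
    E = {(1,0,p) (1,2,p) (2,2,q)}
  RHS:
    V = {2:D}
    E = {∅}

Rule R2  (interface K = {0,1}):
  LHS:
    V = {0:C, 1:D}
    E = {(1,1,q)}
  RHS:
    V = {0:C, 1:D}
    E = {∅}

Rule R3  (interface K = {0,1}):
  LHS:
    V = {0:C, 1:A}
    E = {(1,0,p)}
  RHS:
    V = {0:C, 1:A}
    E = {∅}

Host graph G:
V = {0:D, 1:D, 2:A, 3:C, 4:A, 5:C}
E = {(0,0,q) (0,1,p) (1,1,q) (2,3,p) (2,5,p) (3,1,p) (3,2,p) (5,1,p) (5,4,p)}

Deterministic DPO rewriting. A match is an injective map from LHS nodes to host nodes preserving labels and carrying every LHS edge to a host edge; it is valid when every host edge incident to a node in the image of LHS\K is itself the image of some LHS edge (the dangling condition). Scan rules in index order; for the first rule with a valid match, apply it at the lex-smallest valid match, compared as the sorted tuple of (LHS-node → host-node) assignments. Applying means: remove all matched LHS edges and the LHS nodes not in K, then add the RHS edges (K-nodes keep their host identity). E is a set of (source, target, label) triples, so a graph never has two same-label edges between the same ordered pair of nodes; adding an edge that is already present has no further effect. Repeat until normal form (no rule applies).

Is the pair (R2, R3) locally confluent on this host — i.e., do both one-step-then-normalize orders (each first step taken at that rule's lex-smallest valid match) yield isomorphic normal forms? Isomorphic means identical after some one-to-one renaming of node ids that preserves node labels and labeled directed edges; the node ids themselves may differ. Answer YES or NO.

Answer: YES

Steps:
branch R2-first: apply at {0↦3, 1↦0} → |E|=8, then 3 more step(s) → NF |V|=6 |E|=5 V={0:D, 1:D, 2:A, 3:C, 4:A, 5:C} E=0-p->1 3-p->1 3-p->2 5-p->1 5-p->4
branch R3-first: apply at {0↦3, 1↦2} → |E|=8, then 3 more step(s) → NF |V|=6 |E|=5 V={0:D, 1:D, 2:A, 3:C, 4:A, 5:C} E=0-p->1 3-p->1 3-p->2 5-p->1 5-p->4
graphs isomorphic (equal up to label-preserving node renaming)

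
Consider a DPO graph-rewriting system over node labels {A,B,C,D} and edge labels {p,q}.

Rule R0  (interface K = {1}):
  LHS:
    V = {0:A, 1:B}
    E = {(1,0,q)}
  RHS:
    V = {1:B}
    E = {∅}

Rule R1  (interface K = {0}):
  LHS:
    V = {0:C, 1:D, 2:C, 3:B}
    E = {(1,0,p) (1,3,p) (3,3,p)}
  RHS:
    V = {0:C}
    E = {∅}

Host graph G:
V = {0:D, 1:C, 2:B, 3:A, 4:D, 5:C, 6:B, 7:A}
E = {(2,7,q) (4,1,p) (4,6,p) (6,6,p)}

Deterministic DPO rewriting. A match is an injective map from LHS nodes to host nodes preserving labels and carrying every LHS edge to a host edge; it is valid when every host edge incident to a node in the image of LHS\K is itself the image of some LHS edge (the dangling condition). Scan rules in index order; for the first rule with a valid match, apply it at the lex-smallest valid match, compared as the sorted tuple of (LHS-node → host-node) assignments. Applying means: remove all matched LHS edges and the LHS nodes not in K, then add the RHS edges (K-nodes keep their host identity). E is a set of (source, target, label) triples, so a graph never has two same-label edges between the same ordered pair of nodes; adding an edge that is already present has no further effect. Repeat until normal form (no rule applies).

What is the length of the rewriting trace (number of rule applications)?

Answer: 2

Derivation:
start.  V:8 E:4  edges: 2-q->7 4-p->1 4-p->6 6-p->6
1. fire R0 via {0↦7, 1↦2}  →  V:7 E:3  edges: 4-p->1 4-p->6 6-p->6
2. fire R1 via {0↦1, 1↦4, 2↦5, 3↦6}  →  V:4 E:0  edges: ∅
final graph: no rule applies after step 2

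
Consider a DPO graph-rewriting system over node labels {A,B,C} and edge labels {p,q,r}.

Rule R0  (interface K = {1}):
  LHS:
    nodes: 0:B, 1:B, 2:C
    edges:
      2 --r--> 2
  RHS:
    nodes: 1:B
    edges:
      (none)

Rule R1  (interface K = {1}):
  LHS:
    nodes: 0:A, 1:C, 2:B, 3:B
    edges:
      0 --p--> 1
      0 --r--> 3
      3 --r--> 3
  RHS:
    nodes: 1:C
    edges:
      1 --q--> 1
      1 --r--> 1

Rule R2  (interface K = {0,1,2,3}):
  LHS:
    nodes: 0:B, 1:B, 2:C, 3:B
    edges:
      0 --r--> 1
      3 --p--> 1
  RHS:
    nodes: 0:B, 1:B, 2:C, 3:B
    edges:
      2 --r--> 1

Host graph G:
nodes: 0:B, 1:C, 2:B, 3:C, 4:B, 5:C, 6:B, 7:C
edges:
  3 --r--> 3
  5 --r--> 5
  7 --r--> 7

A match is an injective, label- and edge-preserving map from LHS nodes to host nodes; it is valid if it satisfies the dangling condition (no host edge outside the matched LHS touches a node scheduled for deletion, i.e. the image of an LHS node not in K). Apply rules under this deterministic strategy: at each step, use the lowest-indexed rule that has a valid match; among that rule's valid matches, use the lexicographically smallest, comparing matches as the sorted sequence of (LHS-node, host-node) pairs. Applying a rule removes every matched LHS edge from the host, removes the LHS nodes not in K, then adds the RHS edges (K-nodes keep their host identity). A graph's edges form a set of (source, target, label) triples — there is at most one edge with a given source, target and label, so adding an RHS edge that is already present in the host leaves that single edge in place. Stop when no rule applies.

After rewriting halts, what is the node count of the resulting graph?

Answer: 2

Derivation:
[0] host  ⇒  8 nodes, 3 edges  {3-r->3 5-r->5 7-r->7}
[1] R0 @ {0↦0, 1↦2, 2↦3}  ⇒  6 nodes, 2 edges  {5-r->5 7-r->7}
[2] R0 @ {0↦2, 1↦4, 2↦5}  ⇒  4 nodes, 1 edges  {7-r->7}
[3] R0 @ {0↦4, 1↦6, 2↦7}  ⇒  2 nodes, 0 edges  {∅}
final graph: no rule applies after step 3
NF nodes: {1:C, 6:B}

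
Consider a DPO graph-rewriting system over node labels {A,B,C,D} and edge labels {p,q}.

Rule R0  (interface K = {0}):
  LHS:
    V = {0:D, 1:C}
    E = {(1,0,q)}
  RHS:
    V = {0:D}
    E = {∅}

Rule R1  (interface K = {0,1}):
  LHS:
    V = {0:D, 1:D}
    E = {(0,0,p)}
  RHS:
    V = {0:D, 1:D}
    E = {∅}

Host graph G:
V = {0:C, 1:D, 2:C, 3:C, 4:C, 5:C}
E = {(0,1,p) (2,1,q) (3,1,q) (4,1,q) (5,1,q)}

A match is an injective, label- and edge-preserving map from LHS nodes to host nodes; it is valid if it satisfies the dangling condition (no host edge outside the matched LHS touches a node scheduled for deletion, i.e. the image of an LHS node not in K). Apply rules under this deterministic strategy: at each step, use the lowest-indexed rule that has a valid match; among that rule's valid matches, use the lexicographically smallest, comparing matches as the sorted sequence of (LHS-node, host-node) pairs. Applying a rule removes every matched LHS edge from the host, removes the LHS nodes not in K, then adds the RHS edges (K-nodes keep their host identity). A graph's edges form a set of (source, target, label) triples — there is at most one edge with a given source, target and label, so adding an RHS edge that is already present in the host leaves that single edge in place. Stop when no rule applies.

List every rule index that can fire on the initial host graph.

R0: 4 valid matches — {0↦1, 1↦2}, {0↦1, 1↦3}, {0↦1, 1↦4} (+1 more)
R1: no valid match — LHS pattern not found

Answer: [R0]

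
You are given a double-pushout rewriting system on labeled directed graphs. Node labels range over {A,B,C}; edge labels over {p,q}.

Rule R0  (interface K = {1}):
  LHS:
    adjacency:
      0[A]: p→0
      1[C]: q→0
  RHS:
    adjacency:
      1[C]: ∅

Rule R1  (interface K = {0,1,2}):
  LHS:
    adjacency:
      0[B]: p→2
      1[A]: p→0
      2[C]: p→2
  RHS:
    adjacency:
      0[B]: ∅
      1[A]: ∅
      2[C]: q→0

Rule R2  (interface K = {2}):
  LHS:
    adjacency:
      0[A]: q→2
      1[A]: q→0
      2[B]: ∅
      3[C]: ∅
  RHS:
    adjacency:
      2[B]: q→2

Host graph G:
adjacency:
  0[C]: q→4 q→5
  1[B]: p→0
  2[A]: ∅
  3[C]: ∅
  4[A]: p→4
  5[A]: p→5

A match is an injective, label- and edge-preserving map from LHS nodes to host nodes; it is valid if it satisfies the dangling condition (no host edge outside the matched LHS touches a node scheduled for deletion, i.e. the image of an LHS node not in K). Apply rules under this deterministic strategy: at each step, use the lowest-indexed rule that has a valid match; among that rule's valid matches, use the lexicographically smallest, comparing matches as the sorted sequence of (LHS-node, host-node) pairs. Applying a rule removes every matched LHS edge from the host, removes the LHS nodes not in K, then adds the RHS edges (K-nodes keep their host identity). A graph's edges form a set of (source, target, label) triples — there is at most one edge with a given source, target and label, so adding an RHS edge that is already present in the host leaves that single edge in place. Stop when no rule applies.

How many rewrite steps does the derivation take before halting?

initial: |V|=6 |E|=5  E = 0-q->4 0-q->5 1-p->0 4-p->4 5-p->5
step 1: apply R0 at {0↦4, 1↦0}  → |V|=5 |E|=3  E = 0-q->5 1-p->0 5-p->5
step 2: apply R0 at {0↦5, 1↦0}  → |V|=4 |E|=1  E = 1-p->0
final graph: no rule applies after step 2

Answer: 2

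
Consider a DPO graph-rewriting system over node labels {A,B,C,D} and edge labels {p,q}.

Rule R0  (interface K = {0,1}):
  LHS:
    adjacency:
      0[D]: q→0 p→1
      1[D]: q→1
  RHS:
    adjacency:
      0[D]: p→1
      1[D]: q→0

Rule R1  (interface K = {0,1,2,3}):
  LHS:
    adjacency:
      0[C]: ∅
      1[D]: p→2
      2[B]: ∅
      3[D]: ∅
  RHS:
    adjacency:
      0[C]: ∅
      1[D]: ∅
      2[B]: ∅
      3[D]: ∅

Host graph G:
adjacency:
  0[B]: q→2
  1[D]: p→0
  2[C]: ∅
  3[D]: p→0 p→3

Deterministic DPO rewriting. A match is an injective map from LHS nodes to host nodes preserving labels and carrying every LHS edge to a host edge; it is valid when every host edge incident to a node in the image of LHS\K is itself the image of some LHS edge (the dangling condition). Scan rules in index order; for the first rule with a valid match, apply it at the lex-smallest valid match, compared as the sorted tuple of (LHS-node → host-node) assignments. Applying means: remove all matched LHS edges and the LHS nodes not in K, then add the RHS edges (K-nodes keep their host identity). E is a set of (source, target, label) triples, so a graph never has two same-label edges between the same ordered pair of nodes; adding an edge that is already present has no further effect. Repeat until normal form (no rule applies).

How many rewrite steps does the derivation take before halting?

[0] host  ⇒  4 nodes, 4 edges  {0-q->2 1-p->0 3-p->0 3-p->3}
[1] R1 @ {0↦2, 1↦1, 2↦0, 3↦3}  ⇒  4 nodes, 3 edges  {0-q->2 3-p->0 3-p->3}
[2] R1 @ {0↦2, 1↦3, 2↦0, 3↦1}  ⇒  4 nodes, 2 edges  {0-q->2 3-p->3}
halt: no rule applies after step 2

Answer: 2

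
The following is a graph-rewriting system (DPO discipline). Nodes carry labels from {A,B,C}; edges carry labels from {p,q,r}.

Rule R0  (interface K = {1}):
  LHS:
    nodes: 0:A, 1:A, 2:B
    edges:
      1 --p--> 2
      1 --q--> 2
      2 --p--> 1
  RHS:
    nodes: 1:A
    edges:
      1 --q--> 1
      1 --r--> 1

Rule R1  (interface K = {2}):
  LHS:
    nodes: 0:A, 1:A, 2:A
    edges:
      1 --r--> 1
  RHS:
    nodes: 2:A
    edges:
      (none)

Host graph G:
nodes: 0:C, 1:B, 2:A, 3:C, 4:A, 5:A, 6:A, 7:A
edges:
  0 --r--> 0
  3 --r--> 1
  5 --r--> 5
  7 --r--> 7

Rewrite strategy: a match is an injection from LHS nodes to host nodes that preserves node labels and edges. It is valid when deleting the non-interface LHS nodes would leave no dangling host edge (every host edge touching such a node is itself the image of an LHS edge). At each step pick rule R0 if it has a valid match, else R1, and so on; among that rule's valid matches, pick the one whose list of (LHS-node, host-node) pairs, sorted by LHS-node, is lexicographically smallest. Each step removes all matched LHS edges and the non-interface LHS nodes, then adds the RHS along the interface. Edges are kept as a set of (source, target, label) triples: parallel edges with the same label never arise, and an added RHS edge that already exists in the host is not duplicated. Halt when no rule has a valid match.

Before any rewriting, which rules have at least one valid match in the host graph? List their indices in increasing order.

Answer: [R1]

Rewrite trace:
R0: no valid match — LHS pattern not found
R1: 18 valid matches — {0↦2, 1↦5, 2↦4}, {0↦2, 1↦5, 2↦6}, {0↦2, 1↦5, 2↦7} (+15 more)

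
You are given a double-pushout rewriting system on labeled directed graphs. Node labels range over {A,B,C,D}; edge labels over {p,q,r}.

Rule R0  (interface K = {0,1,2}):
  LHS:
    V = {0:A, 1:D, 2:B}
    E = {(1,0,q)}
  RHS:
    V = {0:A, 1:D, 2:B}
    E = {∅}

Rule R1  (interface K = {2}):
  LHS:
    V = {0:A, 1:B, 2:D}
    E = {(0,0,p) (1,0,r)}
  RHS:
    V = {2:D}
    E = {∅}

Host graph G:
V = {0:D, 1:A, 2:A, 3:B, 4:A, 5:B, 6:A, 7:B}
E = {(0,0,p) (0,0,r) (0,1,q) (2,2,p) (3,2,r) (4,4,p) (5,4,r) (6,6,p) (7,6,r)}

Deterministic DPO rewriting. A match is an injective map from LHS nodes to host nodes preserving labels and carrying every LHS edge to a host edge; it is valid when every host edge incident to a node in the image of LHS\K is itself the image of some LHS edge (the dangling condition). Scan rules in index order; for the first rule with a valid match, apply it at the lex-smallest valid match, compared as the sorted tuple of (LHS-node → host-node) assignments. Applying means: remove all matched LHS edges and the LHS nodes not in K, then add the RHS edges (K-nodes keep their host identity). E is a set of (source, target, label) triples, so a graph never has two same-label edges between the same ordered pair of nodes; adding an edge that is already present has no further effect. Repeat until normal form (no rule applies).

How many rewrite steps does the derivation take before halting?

Answer: 4

Rewrite trace:
start.  V:8 E:9  edges: 0-p->0 0-r->0 0-q->1 2-p->2 3-r->2 4-p->4 5-r->4 6-p->6 7-r->6
1. fire R0 via {0↦1, 1↦0, 2↦3}  →  V:8 E:8  edges: 0-p->0 0-r->0 2-p->2 3-r->2 4-p->4 5-r->4 6-p->6 7-r->6
2. fire R1 via {0↦2, 1↦3, 2↦0}  →  V:6 E:6  edges: 0-p->0 0-r->0 4-p->4 5-r->4 6-p->6 7-r->6
3. fire R1 via {0↦4, 1↦5, 2↦0}  →  V:4 E:4  edges: 0-p->0 0-r->0 6-p->6 7-r->6
4. fire R1 via {0↦6, 1↦7, 2↦0}  →  V:2 E:2  edges: 0-p->0 0-r->0
halt: no rule applies after step 4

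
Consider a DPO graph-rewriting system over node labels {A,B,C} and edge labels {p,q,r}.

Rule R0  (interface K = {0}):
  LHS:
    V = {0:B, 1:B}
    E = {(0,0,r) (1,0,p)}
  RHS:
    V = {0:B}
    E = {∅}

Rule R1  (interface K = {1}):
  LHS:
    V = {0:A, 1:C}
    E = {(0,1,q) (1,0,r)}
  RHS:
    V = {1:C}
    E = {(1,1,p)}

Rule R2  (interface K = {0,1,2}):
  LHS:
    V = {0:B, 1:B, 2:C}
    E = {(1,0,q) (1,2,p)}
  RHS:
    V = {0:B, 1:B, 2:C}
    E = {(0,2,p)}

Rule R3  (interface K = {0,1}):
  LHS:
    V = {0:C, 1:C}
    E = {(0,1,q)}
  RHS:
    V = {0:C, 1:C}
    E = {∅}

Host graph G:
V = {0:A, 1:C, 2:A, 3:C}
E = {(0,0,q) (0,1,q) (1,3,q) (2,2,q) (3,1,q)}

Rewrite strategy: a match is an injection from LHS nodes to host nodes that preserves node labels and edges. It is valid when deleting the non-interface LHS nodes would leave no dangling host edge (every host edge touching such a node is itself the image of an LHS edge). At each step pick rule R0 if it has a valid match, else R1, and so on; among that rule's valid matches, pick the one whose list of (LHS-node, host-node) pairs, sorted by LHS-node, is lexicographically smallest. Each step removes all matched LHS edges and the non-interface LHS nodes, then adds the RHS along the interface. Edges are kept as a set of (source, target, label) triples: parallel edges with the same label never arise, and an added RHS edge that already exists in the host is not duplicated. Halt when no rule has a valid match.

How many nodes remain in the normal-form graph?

Answer: 4

Rewrite trace:
[0] host  ⇒  4 nodes, 5 edges  {0-q->0 0-q->1 1-q->3 2-q->2 3-q->1}
[1] R3 @ {0↦1, 1↦3}  ⇒  4 nodes, 4 edges  {0-q->0 0-q->1 2-q->2 3-q->1}
[2] R3 @ {0↦3, 1↦1}  ⇒  4 nodes, 3 edges  {0-q->0 0-q->1 2-q->2}
final graph: no rule applies after step 2
NF nodes: {0:A, 1:C, 2:A, 3:C}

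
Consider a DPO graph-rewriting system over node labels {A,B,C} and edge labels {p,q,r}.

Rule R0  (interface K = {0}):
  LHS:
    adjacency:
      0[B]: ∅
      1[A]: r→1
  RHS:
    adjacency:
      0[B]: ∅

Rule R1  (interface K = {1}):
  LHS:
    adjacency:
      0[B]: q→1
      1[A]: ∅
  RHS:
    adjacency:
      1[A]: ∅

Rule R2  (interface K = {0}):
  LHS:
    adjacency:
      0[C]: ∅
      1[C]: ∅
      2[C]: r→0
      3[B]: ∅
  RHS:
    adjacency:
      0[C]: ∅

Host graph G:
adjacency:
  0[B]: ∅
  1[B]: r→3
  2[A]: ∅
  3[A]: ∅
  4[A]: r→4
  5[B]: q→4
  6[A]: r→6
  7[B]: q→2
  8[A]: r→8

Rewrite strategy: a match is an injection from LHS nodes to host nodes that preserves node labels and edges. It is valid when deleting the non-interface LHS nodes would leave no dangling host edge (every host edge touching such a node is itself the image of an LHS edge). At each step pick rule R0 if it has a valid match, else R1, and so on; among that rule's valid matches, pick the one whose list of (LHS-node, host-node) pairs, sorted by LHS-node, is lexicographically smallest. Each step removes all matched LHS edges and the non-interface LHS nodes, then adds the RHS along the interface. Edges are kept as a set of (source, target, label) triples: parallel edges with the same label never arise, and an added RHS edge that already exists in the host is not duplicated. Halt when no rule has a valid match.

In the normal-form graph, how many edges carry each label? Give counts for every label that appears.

initial: |V|=9 |E|=6  E = 1-r->3 4-r->4 5-q->4 6-r->6 7-q->2 8-r->8
step 1: apply R0 at {0↦0, 1↦6}  → |V|=8 |E|=5  E = 1-r->3 4-r->4 5-q->4 7-q->2 8-r->8
step 2: apply R0 at {0↦0, 1↦8}  → |V|=7 |E|=4  E = 1-r->3 4-r->4 5-q->4 7-q->2
step 3: apply R1 at {0↦5, 1↦4}  → |V|=6 |E|=3  E = 1-r->3 4-r->4 7-q->2
step 4: apply R0 at {0↦0, 1↦4}  → |V|=5 |E|=2  E = 1-r->3 7-q->2
step 5: apply R1 at {0↦7, 1↦2}  → |V|=4 |E|=1  E = 1-r->3
final graph: no rule applies after step 5
NF edges: [(1, 3, 'r')]

Answer: r:1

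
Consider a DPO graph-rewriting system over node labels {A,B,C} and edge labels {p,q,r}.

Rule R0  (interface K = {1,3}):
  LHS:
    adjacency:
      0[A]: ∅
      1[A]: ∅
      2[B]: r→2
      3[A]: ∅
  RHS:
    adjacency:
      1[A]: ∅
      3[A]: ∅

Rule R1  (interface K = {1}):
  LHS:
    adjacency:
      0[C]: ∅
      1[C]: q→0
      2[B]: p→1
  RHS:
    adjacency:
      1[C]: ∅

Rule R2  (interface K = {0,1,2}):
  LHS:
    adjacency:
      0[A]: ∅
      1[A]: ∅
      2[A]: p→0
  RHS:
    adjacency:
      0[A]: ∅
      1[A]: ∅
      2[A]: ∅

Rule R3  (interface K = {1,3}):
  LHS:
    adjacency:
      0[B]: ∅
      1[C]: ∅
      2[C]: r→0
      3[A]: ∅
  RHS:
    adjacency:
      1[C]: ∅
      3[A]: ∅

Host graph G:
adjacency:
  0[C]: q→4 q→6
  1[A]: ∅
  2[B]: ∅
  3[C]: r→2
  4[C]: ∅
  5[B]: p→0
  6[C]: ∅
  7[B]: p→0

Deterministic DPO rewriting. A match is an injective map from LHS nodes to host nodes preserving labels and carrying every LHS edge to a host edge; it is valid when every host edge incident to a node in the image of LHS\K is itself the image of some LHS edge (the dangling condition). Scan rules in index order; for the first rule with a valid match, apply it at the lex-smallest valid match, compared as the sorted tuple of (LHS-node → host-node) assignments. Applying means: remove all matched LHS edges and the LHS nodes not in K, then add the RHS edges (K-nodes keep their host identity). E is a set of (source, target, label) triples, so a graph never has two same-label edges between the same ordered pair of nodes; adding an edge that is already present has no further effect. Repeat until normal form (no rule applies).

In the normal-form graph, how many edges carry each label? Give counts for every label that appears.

Answer: (no edges)

Rewrite trace:
initial: |V|=8 |E|=5  E = 0-q->4 0-q->6 3-r->2 5-p->0 7-p->0
step 1: apply R1 at {0↦4, 1↦0, 2↦5}  → |V|=6 |E|=3  E = 0-q->6 3-r->2 7-p->0
step 2: apply R1 at {0↦6, 1↦0, 2↦7}  → |V|=4 |E|=1  E = 3-r->2
step 3: apply R3 at {0↦2, 1↦0, 2↦3, 3↦1}  → |V|=2 |E|=0  E = ∅
halt: no rule applies after step 3
NF edges: []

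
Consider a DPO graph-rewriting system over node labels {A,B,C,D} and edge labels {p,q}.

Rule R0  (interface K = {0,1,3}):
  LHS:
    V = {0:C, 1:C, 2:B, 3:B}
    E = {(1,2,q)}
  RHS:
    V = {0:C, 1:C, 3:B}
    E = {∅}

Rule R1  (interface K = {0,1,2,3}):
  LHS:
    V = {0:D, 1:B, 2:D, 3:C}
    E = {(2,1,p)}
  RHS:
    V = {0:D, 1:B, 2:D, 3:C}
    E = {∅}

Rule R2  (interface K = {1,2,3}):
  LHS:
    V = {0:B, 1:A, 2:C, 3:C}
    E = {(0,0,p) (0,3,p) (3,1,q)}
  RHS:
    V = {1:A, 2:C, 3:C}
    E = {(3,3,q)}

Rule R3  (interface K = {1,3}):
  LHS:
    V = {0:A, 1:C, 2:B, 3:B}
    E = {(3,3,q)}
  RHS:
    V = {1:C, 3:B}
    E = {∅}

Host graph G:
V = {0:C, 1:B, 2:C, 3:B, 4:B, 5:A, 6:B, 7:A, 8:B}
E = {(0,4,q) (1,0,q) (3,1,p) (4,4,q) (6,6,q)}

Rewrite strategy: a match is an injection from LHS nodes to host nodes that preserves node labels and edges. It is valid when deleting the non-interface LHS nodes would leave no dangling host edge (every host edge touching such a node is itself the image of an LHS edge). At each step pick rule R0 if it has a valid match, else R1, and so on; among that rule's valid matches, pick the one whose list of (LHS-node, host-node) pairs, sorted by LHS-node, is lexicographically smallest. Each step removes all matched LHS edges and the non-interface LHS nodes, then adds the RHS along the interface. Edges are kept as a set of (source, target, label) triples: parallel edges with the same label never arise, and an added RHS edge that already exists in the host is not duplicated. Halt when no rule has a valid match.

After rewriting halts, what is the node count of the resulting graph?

Answer: 6

Rewrite trace:
initial: |V|=9 |E|=5  E = 0-q->4 1-q->0 3-p->1 4-q->4 6-q->6
step 1: apply R3 at {0↦5, 1↦0, 2↦8, 3↦4}  → |V|=7 |E|=4  E = 0-q->4 1-q->0 3-p->1 6-q->6
step 2: apply R0 at {0↦2, 1↦0, 2↦4, 3↦1}  → |V|=6 |E|=3  E = 1-q->0 3-p->1 6-q->6
final graph: no rule applies after step 2
NF nodes: {0:C, 1:B, 2:C, 3:B, 6:B, 7:A}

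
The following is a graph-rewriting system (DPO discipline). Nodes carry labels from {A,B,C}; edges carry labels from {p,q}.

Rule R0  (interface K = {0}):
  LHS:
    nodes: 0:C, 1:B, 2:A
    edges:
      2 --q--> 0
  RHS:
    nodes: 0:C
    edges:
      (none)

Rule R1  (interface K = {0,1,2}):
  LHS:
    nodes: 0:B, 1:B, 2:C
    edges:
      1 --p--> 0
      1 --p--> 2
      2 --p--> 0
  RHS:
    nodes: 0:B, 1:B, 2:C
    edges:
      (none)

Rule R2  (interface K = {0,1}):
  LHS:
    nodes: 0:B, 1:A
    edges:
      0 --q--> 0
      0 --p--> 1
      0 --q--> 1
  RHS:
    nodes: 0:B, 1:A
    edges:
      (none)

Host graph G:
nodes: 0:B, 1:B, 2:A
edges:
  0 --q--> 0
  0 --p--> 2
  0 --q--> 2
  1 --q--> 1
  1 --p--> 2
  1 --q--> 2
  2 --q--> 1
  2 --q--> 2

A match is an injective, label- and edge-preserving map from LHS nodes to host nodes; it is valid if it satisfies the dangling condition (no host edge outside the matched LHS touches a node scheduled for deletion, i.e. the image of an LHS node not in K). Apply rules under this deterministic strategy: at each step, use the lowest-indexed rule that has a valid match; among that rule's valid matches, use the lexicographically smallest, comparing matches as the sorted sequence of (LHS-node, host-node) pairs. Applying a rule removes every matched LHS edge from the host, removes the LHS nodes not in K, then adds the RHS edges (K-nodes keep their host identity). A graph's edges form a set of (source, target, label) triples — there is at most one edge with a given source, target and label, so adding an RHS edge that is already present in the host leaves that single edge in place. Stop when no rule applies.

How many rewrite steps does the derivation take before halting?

Answer: 2

Derivation:
initial: |V|=3 |E|=8  E = 0-q->0 0-p->2 0-q->2 1-q->1 1-p->2 1-q->2 2-q->1 2-q->2
step 1: apply R2 at {0↦0, 1↦2}  → |V|=3 |E|=5  E = 1-q->1 1-p->2 1-q->2 2-q->1 2-q->2
step 2: apply R2 at {0↦1, 1↦2}  → |V|=3 |E|=2  E = 2-q->1 2-q->2
final graph: no rule applies after step 2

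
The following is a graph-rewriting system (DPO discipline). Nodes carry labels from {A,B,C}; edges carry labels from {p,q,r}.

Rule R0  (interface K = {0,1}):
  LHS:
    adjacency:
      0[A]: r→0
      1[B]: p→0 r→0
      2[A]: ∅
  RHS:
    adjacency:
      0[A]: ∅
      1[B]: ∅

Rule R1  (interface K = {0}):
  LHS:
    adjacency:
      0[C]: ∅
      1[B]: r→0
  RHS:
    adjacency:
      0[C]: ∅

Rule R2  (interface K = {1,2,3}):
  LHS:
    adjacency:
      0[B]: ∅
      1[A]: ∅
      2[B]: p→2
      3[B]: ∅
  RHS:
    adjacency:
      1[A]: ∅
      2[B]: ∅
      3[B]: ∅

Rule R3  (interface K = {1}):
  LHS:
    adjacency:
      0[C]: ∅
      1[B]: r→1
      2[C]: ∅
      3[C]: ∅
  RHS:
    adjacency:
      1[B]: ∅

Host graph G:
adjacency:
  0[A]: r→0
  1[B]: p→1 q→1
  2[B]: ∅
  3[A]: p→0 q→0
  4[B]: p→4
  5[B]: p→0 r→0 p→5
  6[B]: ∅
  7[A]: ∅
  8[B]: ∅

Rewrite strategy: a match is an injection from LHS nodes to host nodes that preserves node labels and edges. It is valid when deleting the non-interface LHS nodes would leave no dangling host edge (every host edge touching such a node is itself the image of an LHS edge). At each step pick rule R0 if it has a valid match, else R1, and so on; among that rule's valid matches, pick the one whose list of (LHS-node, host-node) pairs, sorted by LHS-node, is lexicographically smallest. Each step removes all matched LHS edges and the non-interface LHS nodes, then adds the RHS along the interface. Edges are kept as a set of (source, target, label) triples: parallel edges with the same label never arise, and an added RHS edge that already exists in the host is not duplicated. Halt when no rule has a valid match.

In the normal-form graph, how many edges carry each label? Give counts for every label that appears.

Answer: p:1 q:2

Steps:
initial: |V|=9 |E|=9  E = 0-r->0 1-p->1 1-q->1 3-p->0 3-q->0 4-p->4 5-p->0 5-r->0 5-p->5
step 1: apply R0 at {0↦0, 1↦5, 2↦7}  → |V|=8 |E|=6  E = 1-p->1 1-q->1 3-p->0 3-q->0 4-p->4 5-p->5
step 2: apply R2 at {0↦2, 1↦0, 2↦1, 3↦4}  → |V|=7 |E|=5  E = 1-q->1 3-p->0 3-q->0 4-p->4 5-p->5
step 3: apply R2 at {0↦6, 1↦0, 2↦4, 3↦1}  → |V|=6 |E|=4  E = 1-q->1 3-p->0 3-q->0 5-p->5
step 4: apply R2 at {0↦4, 1↦0, 2↦5, 3↦1}  → |V|=5 |E|=3  E = 1-q->1 3-p->0 3-q->0
halt: no rule applies after step 4
NF edges: [(1, 1, 'q'), (3, 0, 'p'), (3, 0, 'q')]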